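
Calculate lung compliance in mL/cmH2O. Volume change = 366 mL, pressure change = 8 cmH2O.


C = dV / dP
C = 366 / 8
C = 45.75 mL/cmH2O


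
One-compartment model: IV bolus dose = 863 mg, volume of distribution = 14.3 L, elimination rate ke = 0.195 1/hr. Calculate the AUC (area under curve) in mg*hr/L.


C0 = Dose/Vd = 863/14.3 = 60.3497 mg/L
AUC = C0/ke = 60.3497/0.195
AUC = 309.5 mg*hr/L


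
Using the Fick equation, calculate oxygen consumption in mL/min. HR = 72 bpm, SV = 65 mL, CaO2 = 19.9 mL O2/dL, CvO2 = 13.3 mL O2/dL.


CO = HR*SV = 72*65/1000 = 4.68 L/min
a-v O2 diff = 19.9 - 13.3 = 6.6 mL/dL
VO2 = CO * (CaO2-CvO2) * 10 dL/L
VO2 = 4.68 * 6.6 * 10
VO2 = 308.9 mL/min


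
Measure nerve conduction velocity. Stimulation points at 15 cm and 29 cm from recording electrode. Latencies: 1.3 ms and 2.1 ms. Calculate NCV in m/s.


Distance = (29 - 15) / 100 = 0.14 m
dt = (2.1 - 1.3) / 1000 = 8.0000e-04 s
NCV = dist / dt = 175 m/s


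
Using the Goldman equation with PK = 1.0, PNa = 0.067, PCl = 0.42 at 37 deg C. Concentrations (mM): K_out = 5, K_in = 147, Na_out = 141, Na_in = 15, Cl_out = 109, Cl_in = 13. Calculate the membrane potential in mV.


Vm = (RT/F)*ln((PK*Ko + PNa*Nao + PCl*Cli)/(PK*Ki + PNa*Nai + PCl*Clo))
Numer = 19.907, Denom = 193.785
Vm = -60.82 mV


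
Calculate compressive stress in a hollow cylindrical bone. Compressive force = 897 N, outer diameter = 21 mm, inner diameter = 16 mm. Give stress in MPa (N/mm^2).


A = pi*(r_o^2 - r_i^2)
r_o = 10.5 mm, r_i = 8 mm
A = 145.299 mm^2
sigma = F/A = 897 / 145.299
sigma = 6.173 MPa


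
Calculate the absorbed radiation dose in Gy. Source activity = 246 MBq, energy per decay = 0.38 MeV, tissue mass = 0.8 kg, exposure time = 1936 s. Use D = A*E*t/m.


A = 246 MBq = 2.4600e+08 Bq
E = 0.38 MeV = 6.0876e-14 J
D = A*E*t/m = 2.4600e+08*6.0876e-14*1936/0.8
D = 0.03624 Gy


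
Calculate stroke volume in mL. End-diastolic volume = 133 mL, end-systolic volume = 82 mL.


SV = EDV - ESV
SV = 133 - 82
SV = 51 mL


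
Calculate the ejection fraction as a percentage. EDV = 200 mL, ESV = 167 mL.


SV = EDV - ESV = 200 - 167 = 33 mL
EF = SV/EDV * 100 = 33/200 * 100
EF = 16.5%


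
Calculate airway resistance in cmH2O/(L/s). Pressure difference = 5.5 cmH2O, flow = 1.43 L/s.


R = dP / flow
R = 5.5 / 1.43
R = 3.846 cmH2O/(L/s)


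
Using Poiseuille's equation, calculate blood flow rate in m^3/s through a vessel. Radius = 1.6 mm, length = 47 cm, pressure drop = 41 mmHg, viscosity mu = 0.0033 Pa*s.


Q = pi*r^4*dP / (8*mu*L)
r = 0.0016 m, L = 0.47 m
dP = 41 mmHg = 5466.202 Pa
Q = 9.0701e-06 m^3/s


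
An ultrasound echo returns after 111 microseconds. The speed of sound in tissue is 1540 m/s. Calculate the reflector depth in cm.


depth = c * t / 2
t = 111 us = 1.1100e-04 s
depth = 1540 * 1.1100e-04 / 2
depth = 0.08547 m = 8.547 cm


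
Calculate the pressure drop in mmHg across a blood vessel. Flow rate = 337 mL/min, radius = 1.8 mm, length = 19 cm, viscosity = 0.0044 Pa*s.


dP = 8*mu*L*Q / (pi*r^4)
Q = 337 mL/min = 5.61667e-06 m^3/s
dP = 1139.03 Pa = 1139.03 / 133.322 mmHg = 8.543 mmHg


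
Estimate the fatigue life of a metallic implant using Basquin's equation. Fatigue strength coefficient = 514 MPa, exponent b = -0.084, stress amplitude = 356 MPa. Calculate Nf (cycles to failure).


sigma_a = sigma_f' * (2Nf)^b
2Nf = (sigma_a/sigma_f')^(1/b)
2Nf = (356/514)^(1/-0.084)
2Nf = 79.243879
Nf = 39.62


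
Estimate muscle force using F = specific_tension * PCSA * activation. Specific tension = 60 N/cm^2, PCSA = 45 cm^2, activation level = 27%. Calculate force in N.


F = sigma * PCSA * activation
F = 60 * 45 * 0.27
F = 729 N


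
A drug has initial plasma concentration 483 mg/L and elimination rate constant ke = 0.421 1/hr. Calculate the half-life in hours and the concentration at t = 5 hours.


t_half = ln(2) / ke = 0.693147 / 0.421 = 1.646 hr
C(t) = C0 * exp(-ke*t) = 483 * exp(-0.421*5)
C(5) = 58.85 mg/L


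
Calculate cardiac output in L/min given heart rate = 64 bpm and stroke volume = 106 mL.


CO = HR * SV
CO = 64 * 106 / 1000
CO = 6.784 L/min


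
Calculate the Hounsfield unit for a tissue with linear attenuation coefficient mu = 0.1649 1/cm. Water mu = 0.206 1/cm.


HU = ((mu_tissue - mu_water) / mu_water) * 1000
HU = ((0.1649 - 0.206) / 0.206) * 1000
HU = -199.5


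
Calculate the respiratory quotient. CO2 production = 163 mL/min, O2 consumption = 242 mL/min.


RQ = VCO2 / VO2
RQ = 163 / 242
RQ = 0.6736


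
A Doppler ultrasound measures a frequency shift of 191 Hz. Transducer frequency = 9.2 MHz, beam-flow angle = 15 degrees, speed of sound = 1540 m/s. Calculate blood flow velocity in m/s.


v = fd * c / (2 * f0 * cos(theta))
v = 191 * 1540 / (2 * 9.2000e+06 * cos(15))
v = 0.01655 m/s


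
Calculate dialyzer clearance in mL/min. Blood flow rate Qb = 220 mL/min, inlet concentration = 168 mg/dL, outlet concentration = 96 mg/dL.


K = Qb * (Cb_in - Cb_out) / Cb_in
K = 220 * (168 - 96) / 168
K = 94.29 mL/min


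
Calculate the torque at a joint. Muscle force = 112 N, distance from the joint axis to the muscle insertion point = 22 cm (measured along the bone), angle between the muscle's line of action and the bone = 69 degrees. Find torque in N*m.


Torque = F * d * sin(theta)   (moment arm = d*sin(theta))
d = 22 cm = 0.22 m
Torque = 112 * 0.22 * sin(69)
Torque = 23 N*m


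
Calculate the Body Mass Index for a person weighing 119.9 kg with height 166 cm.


BMI = weight / height^2
height = 166 cm = 1.66 m
BMI = 119.9 / 1.66^2
BMI = 43.51 kg/m^2


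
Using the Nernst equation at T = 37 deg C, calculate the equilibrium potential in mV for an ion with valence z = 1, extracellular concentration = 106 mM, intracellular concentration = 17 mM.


E = (RT/(zF)) * ln(C_out/C_in)
T = 37 + 273.15 = 310.15 K
E = (8.314 * 310.15 / (1 * 96485)) * ln(106/17)
E = 48.91 mV


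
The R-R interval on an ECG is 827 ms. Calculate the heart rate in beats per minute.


HR = 60 / RR_interval(s)
RR = 827 ms = 0.827 s
HR = 60 / 0.827 = 72.55 bpm


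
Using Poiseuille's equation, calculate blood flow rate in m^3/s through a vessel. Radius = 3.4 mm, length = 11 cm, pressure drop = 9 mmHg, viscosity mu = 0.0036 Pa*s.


Q = pi*r^4*dP / (8*mu*L)
r = 0.0034 m, L = 0.11 m
dP = 9 mmHg = 1199.898 Pa
Q = 1.5901e-04 m^3/s


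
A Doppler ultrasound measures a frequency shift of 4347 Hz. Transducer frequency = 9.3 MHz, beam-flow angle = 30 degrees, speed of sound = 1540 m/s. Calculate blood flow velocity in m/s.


v = fd * c / (2 * f0 * cos(theta))
v = 4347 * 1540 / (2 * 9.3000e+06 * cos(30))
v = 0.4156 m/s


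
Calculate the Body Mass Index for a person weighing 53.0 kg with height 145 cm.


BMI = weight / height^2
height = 145 cm = 1.45 m
BMI = 53.0 / 1.45^2
BMI = 25.21 kg/m^2


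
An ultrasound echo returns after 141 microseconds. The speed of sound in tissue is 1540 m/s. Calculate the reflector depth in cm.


depth = c * t / 2
t = 141 us = 1.4100e-04 s
depth = 1540 * 1.4100e-04 / 2
depth = 0.10857 m = 10.857 cm


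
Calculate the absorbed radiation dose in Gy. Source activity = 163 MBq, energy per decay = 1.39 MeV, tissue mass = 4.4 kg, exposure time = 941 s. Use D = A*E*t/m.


A = 163 MBq = 1.6300e+08 Bq
E = 1.39 MeV = 2.22678e-13 J
D = A*E*t/m = 1.6300e+08*2.22678e-13*941/4.4
D = 0.007763 Gy


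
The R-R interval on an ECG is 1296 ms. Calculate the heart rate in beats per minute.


HR = 60 / RR_interval(s)
RR = 1296 ms = 1.296 s
HR = 60 / 1.296 = 46.3 bpm


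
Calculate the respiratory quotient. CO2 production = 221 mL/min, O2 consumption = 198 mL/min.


RQ = VCO2 / VO2
RQ = 221 / 198
RQ = 1.116


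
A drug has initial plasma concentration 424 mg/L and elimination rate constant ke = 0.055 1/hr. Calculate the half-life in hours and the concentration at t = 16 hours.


t_half = ln(2) / ke = 0.693147 / 0.055 = 12.6 hr
C(t) = C0 * exp(-ke*t) = 424 * exp(-0.055*16)
C(16) = 175.9 mg/L


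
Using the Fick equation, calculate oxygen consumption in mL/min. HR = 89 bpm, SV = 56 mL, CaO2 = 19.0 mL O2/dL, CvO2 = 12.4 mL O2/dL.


CO = HR*SV = 89*56/1000 = 4.984 L/min
a-v O2 diff = 19.0 - 12.4 = 6.6 mL/dL
VO2 = CO * (CaO2-CvO2) * 10 dL/L
VO2 = 4.984 * 6.6 * 10
VO2 = 328.9 mL/min


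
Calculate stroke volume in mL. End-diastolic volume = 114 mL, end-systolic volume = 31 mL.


SV = EDV - ESV
SV = 114 - 31
SV = 83 mL


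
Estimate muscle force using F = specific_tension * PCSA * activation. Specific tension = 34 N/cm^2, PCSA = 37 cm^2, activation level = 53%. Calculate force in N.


F = sigma * PCSA * activation
F = 34 * 37 * 0.53
F = 666.7 N


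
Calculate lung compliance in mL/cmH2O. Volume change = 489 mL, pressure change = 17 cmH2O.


C = dV / dP
C = 489 / 17
C = 28.76 mL/cmH2O


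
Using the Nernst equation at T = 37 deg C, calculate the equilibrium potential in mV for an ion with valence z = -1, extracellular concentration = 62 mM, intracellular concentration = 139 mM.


E = (RT/(zF)) * ln(C_out/C_in)
T = 37 + 273.15 = 310.15 K
E = (8.314 * 310.15 / (-1 * 96485)) * ln(62/139)
E = 21.58 mV


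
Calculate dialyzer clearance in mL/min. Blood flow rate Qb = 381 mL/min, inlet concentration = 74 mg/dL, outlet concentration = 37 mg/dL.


K = Qb * (Cb_in - Cb_out) / Cb_in
K = 381 * (74 - 37) / 74
K = 190.5 mL/min


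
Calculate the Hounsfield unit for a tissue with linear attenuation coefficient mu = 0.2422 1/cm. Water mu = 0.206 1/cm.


HU = ((mu_tissue - mu_water) / mu_water) * 1000
HU = ((0.2422 - 0.206) / 0.206) * 1000
HU = 175.7


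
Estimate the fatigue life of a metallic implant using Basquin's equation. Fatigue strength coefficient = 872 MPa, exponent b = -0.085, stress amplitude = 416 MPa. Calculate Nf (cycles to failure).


sigma_a = sigma_f' * (2Nf)^b
2Nf = (sigma_a/sigma_f')^(1/b)
2Nf = (416/872)^(1/-0.085)
2Nf = 6045.7318
Nf = 3023


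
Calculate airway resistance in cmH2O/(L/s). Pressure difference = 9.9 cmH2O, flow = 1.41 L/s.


R = dP / flow
R = 9.9 / 1.41
R = 7.021 cmH2O/(L/s)


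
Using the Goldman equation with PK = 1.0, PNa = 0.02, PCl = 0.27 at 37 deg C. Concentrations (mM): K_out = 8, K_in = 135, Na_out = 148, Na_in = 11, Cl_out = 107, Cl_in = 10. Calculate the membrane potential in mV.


Vm = (RT/F)*ln((PK*Ko + PNa*Nao + PCl*Cli)/(PK*Ki + PNa*Nai + PCl*Clo))
Numer = 13.66, Denom = 164.11
Vm = -66.44 mV


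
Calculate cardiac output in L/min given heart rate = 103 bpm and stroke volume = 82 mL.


CO = HR * SV
CO = 103 * 82 / 1000
CO = 8.446 L/min


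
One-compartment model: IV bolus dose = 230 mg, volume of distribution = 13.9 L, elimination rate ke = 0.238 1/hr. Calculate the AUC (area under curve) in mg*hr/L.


C0 = Dose/Vd = 230/13.9 = 16.5468 mg/L
AUC = C0/ke = 16.5468/0.238
AUC = 69.52 mg*hr/L


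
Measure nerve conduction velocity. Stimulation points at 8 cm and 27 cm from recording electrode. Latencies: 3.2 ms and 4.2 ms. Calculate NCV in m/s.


Distance = (27 - 8) / 100 = 0.19 m
dt = (4.2 - 3.2) / 1000 = 0.001 s
NCV = dist / dt = 190 m/s


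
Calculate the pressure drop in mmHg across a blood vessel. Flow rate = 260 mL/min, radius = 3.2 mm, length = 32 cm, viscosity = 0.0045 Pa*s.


dP = 8*mu*L*Q / (pi*r^4)
Q = 260 mL/min = 4.33333e-06 m^3/s
dP = 151.539 Pa = 151.539 / 133.322 mmHg = 1.137 mmHg


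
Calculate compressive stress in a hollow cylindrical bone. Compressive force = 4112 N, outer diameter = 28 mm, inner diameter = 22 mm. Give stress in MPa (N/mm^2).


A = pi*(r_o^2 - r_i^2)
r_o = 14 mm, r_i = 11 mm
A = 235.619 mm^2
sigma = F/A = 4112 / 235.619
sigma = 17.45 MPa


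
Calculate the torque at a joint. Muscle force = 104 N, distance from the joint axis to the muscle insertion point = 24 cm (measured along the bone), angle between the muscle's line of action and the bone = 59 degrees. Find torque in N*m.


Torque = F * d * sin(theta)   (moment arm = d*sin(theta))
d = 24 cm = 0.24 m
Torque = 104 * 0.24 * sin(59)
Torque = 21.39 N*m


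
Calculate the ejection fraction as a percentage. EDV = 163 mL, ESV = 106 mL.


SV = EDV - ESV = 163 - 106 = 57 mL
EF = SV/EDV * 100 = 57/163 * 100
EF = 34.97%


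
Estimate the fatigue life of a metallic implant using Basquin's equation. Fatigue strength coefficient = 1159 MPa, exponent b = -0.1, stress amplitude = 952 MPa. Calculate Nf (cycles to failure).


sigma_a = sigma_f' * (2Nf)^b
2Nf = (sigma_a/sigma_f')^(1/b)
2Nf = (952/1159)^(1/-0.1)
2Nf = 7.1526154
Nf = 3.576


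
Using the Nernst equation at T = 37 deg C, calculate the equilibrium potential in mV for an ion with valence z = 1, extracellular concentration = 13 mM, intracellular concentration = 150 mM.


E = (RT/(zF)) * ln(C_out/C_in)
T = 37 + 273.15 = 310.15 K
E = (8.314 * 310.15 / (1 * 96485)) * ln(13/150)
E = -65.36 mV


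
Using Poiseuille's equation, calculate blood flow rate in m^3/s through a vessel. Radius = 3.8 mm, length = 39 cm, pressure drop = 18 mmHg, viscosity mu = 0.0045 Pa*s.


Q = pi*r^4*dP / (8*mu*L)
r = 0.0038 m, L = 0.39 m
dP = 18 mmHg = 2399.796 Pa
Q = 1.1197e-04 m^3/s


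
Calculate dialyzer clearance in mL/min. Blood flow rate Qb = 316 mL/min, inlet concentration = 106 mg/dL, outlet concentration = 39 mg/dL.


K = Qb * (Cb_in - Cb_out) / Cb_in
K = 316 * (106 - 39) / 106
K = 199.7 mL/min


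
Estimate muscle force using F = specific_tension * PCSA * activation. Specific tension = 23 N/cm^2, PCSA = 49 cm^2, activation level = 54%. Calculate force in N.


F = sigma * PCSA * activation
F = 23 * 49 * 0.54
F = 608.6 N


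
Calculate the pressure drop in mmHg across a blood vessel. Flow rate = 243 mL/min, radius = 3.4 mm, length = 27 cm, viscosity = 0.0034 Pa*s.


dP = 8*mu*L*Q / (pi*r^4)
Q = 243 mL/min = 4.05e-06 m^3/s
dP = 70.8471 Pa = 70.8471 / 133.322 mmHg = 0.5314 mmHg


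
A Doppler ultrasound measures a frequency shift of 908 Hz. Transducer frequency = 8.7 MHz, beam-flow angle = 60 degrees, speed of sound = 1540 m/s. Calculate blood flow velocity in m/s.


v = fd * c / (2 * f0 * cos(theta))
v = 908 * 1540 / (2 * 8.7000e+06 * cos(60))
v = 0.1607 m/s


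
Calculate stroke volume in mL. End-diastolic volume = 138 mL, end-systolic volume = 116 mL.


SV = EDV - ESV
SV = 138 - 116
SV = 22 mL


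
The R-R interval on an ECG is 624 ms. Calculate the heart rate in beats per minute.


HR = 60 / RR_interval(s)
RR = 624 ms = 0.624 s
HR = 60 / 0.624 = 96.15 bpm


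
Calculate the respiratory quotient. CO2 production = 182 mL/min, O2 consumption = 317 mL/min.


RQ = VCO2 / VO2
RQ = 182 / 317
RQ = 0.5741


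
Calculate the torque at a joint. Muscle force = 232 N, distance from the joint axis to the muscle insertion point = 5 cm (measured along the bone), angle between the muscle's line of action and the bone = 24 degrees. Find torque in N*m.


Torque = F * d * sin(theta)   (moment arm = d*sin(theta))
d = 5 cm = 0.05 m
Torque = 232 * 0.05 * sin(24)
Torque = 4.718 N*m


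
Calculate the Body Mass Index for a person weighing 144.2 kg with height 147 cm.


BMI = weight / height^2
height = 147 cm = 1.47 m
BMI = 144.2 / 1.47^2
BMI = 66.73 kg/m^2


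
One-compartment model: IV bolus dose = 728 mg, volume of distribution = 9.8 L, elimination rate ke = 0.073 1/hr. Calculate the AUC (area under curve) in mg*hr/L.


C0 = Dose/Vd = 728/9.8 = 74.2857 mg/L
AUC = C0/ke = 74.2857/0.073
AUC = 1018 mg*hr/L


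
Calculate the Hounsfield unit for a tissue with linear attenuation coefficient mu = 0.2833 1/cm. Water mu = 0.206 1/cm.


HU = ((mu_tissue - mu_water) / mu_water) * 1000
HU = ((0.2833 - 0.206) / 0.206) * 1000
HU = 375.2


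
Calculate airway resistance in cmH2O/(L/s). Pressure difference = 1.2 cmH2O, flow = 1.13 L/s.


R = dP / flow
R = 1.2 / 1.13
R = 1.062 cmH2O/(L/s)


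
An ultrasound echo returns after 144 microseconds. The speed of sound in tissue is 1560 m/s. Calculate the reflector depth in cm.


depth = c * t / 2
t = 144 us = 1.4400e-04 s
depth = 1560 * 1.4400e-04 / 2
depth = 0.11232 m = 11.232 cm


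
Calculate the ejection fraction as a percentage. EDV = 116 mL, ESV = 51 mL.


SV = EDV - ESV = 116 - 51 = 65 mL
EF = SV/EDV * 100 = 65/116 * 100
EF = 56.03%


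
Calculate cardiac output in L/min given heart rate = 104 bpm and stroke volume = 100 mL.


CO = HR * SV
CO = 104 * 100 / 1000
CO = 10.4 L/min


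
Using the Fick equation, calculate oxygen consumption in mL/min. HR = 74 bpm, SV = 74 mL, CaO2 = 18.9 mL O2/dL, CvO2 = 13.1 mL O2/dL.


CO = HR*SV = 74*74/1000 = 5.476 L/min
a-v O2 diff = 18.9 - 13.1 = 5.8 mL/dL
VO2 = CO * (CaO2-CvO2) * 10 dL/L
VO2 = 5.476 * 5.8 * 10
VO2 = 317.6 mL/min


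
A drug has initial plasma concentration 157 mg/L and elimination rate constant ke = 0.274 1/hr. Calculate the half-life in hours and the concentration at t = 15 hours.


t_half = ln(2) / ke = 0.693147 / 0.274 = 2.53 hr
C(t) = C0 * exp(-ke*t) = 157 * exp(-0.274*15)
C(15) = 2.576 mg/L


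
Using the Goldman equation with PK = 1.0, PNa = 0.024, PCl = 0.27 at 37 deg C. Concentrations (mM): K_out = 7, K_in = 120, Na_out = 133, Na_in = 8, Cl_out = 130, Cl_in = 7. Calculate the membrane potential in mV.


Vm = (RT/F)*ln((PK*Ko + PNa*Nao + PCl*Cli)/(PK*Ki + PNa*Nai + PCl*Clo))
Numer = 12.082, Denom = 155.292
Vm = -68.25 mV


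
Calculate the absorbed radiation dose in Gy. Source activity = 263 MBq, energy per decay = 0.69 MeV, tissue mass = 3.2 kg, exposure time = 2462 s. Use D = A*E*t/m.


A = 263 MBq = 2.6300e+08 Bq
E = 0.69 MeV = 1.10538e-13 J
D = A*E*t/m = 2.6300e+08*1.10538e-13*2462/3.2
D = 0.02237 Gy


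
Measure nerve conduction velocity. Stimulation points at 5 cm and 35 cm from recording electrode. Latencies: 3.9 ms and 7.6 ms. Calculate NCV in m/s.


Distance = (35 - 5) / 100 = 0.3 m
dt = (7.6 - 3.9) / 1000 = 0.0037 s
NCV = dist / dt = 81.08 m/s


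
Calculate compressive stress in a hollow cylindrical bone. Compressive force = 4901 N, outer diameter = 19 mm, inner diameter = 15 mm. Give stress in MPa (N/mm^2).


A = pi*(r_o^2 - r_i^2)
r_o = 9.5 mm, r_i = 7.5 mm
A = 106.814 mm^2
sigma = F/A = 4901 / 106.814
sigma = 45.88 MPa


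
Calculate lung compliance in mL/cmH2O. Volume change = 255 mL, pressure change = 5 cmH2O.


C = dV / dP
C = 255 / 5
C = 51 mL/cmH2O


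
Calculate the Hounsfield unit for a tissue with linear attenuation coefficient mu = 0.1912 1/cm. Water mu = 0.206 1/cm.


HU = ((mu_tissue - mu_water) / mu_water) * 1000
HU = ((0.1912 - 0.206) / 0.206) * 1000
HU = -71.84


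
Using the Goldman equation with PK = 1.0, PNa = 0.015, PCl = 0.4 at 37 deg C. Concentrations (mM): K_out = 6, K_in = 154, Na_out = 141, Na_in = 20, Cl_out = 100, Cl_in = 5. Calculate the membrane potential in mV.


Vm = (RT/F)*ln((PK*Ko + PNa*Nao + PCl*Cli)/(PK*Ki + PNa*Nai + PCl*Clo))
Numer = 10.115, Denom = 194.3
Vm = -78.98 mV


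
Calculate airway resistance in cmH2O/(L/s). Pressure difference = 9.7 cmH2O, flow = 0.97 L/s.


R = dP / flow
R = 9.7 / 0.97
R = 10 cmH2O/(L/s)


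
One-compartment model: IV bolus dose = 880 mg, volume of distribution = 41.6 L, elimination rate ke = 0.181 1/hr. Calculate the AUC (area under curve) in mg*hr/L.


C0 = Dose/Vd = 880/41.6 = 21.1538 mg/L
AUC = C0/ke = 21.1538/0.181
AUC = 116.9 mg*hr/L


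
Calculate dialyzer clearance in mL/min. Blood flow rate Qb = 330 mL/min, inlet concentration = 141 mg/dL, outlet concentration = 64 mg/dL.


K = Qb * (Cb_in - Cb_out) / Cb_in
K = 330 * (141 - 64) / 141
K = 180.2 mL/min


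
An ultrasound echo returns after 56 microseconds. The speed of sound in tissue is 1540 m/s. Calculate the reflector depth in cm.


depth = c * t / 2
t = 56 us = 5.6000e-05 s
depth = 1540 * 5.6000e-05 / 2
depth = 0.04312 m = 4.312 cm


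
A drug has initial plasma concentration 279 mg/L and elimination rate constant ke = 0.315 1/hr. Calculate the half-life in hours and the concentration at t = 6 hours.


t_half = ln(2) / ke = 0.693147 / 0.315 = 2.2 hr
C(t) = C0 * exp(-ke*t) = 279 * exp(-0.315*6)
C(6) = 42.15 mg/L


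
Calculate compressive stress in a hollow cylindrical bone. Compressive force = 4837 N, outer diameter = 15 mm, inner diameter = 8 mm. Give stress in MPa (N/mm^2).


A = pi*(r_o^2 - r_i^2)
r_o = 7.5 mm, r_i = 4 mm
A = 126.449 mm^2
sigma = F/A = 4837 / 126.449
sigma = 38.25 MPa


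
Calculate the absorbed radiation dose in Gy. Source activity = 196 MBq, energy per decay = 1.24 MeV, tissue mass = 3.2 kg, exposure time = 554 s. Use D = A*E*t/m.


A = 196 MBq = 1.9600e+08 Bq
E = 1.24 MeV = 1.98648e-13 J
D = A*E*t/m = 1.9600e+08*1.98648e-13*554/3.2
D = 0.006741 Gy


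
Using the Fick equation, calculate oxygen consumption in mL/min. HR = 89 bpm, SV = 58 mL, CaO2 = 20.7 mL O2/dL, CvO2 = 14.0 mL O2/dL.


CO = HR*SV = 89*58/1000 = 5.162 L/min
a-v O2 diff = 20.7 - 14.0 = 6.7 mL/dL
VO2 = CO * (CaO2-CvO2) * 10 dL/L
VO2 = 5.162 * 6.7 * 10
VO2 = 345.9 mL/min


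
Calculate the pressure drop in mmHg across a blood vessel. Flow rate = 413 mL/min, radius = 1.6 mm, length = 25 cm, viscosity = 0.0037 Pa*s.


dP = 8*mu*L*Q / (pi*r^4)
Q = 413 mL/min = 6.88333e-06 m^3/s
dP = 2474 Pa = 2474 / 133.322 mmHg = 18.56 mmHg


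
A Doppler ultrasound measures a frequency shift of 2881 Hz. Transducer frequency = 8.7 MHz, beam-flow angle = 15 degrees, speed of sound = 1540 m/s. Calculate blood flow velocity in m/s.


v = fd * c / (2 * f0 * cos(theta))
v = 2881 * 1540 / (2 * 8.7000e+06 * cos(15))
v = 0.264 m/s


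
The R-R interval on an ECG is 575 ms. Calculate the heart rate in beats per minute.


HR = 60 / RR_interval(s)
RR = 575 ms = 0.575 s
HR = 60 / 0.575 = 104.3 bpm


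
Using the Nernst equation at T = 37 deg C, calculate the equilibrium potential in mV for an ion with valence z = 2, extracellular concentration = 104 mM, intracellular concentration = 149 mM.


E = (RT/(zF)) * ln(C_out/C_in)
T = 37 + 273.15 = 310.15 K
E = (8.314 * 310.15 / (2 * 96485)) * ln(104/149)
E = -4.805 mV


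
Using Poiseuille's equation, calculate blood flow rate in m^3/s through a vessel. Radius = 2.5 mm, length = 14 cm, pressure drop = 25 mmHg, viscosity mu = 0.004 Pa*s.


Q = pi*r^4*dP / (8*mu*L)
r = 0.0025 m, L = 0.14 m
dP = 25 mmHg = 3333.05 Pa
Q = 9.1301e-05 m^3/s


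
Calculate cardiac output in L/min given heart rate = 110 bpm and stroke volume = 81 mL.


CO = HR * SV
CO = 110 * 81 / 1000
CO = 8.91 L/min


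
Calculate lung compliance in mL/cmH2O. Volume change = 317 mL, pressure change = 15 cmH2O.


C = dV / dP
C = 317 / 15
C = 21.13 mL/cmH2O


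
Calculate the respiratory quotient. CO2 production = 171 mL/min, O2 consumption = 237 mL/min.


RQ = VCO2 / VO2
RQ = 171 / 237
RQ = 0.7215


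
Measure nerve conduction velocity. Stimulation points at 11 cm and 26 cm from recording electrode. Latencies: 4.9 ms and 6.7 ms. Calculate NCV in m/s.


Distance = (26 - 11) / 100 = 0.15 m
dt = (6.7 - 4.9) / 1000 = 0.0018 s
NCV = dist / dt = 83.33 m/s


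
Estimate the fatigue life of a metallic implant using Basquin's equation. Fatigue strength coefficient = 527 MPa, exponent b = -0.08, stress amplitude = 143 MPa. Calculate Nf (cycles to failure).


sigma_a = sigma_f' * (2Nf)^b
2Nf = (sigma_a/sigma_f')^(1/b)
2Nf = (143/527)^(1/-0.08)
2Nf = 12048479
Nf = 6.0242e+06


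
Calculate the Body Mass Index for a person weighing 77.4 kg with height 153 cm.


BMI = weight / height^2
height = 153 cm = 1.53 m
BMI = 77.4 / 1.53^2
BMI = 33.06 kg/m^2


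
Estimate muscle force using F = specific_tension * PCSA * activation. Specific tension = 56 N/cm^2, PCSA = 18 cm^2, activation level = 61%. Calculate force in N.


F = sigma * PCSA * activation
F = 56 * 18 * 0.61
F = 614.9 N


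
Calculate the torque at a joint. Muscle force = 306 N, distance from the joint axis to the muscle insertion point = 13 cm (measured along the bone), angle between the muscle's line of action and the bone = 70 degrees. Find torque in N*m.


Torque = F * d * sin(theta)   (moment arm = d*sin(theta))
d = 13 cm = 0.13 m
Torque = 306 * 0.13 * sin(70)
Torque = 37.38 N*m


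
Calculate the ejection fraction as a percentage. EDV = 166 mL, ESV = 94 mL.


SV = EDV - ESV = 166 - 94 = 72 mL
EF = SV/EDV * 100 = 72/166 * 100
EF = 43.37%


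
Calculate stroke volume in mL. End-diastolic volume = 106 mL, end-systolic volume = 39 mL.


SV = EDV - ESV
SV = 106 - 39
SV = 67 mL


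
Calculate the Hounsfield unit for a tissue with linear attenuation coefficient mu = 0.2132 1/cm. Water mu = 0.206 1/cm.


HU = ((mu_tissue - mu_water) / mu_water) * 1000
HU = ((0.2132 - 0.206) / 0.206) * 1000
HU = 34.95


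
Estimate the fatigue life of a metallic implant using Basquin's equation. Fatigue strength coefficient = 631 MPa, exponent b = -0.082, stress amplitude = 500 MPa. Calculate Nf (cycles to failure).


sigma_a = sigma_f' * (2Nf)^b
2Nf = (sigma_a/sigma_f')^(1/b)
2Nf = (500/631)^(1/-0.082)
2Nf = 17.07777
Nf = 8.539


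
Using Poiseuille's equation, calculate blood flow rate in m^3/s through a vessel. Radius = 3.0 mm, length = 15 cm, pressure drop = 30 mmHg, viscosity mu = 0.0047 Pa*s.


Q = pi*r^4*dP / (8*mu*L)
r = 0.003 m, L = 0.15 m
dP = 30 mmHg = 3999.66 Pa
Q = 1.8046e-04 m^3/s


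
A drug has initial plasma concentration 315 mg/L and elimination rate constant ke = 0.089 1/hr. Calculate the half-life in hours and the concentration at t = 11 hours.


t_half = ln(2) / ke = 0.693147 / 0.089 = 7.788 hr
C(t) = C0 * exp(-ke*t) = 315 * exp(-0.089*11)
C(11) = 118.3 mg/L


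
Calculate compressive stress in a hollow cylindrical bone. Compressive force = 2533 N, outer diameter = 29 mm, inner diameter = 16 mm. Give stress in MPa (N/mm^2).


A = pi*(r_o^2 - r_i^2)
r_o = 14.5 mm, r_i = 8 mm
A = 459.458 mm^2
sigma = F/A = 2533 / 459.458
sigma = 5.513 MPa


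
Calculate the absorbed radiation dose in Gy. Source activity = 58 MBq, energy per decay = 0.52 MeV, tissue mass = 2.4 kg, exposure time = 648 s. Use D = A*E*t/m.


A = 58 MBq = 5.8000e+07 Bq
E = 0.52 MeV = 8.3304e-14 J
D = A*E*t/m = 5.8000e+07*8.3304e-14*648/2.4
D = 0.001305 Gy


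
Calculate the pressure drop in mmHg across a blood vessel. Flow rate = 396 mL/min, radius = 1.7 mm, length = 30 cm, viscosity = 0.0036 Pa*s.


dP = 8*mu*L*Q / (pi*r^4)
Q = 396 mL/min = 6.6e-06 m^3/s
dP = 2173.26 Pa = 2173.26 / 133.322 mmHg = 16.3 mmHg


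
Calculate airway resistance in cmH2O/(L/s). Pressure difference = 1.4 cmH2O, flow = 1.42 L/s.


R = dP / flow
R = 1.4 / 1.42
R = 0.9859 cmH2O/(L/s)


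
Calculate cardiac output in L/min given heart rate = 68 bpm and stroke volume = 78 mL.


CO = HR * SV
CO = 68 * 78 / 1000
CO = 5.304 L/min


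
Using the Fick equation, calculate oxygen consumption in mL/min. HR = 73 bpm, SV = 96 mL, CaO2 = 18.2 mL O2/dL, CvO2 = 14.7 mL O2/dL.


CO = HR*SV = 73*96/1000 = 7.008 L/min
a-v O2 diff = 18.2 - 14.7 = 3.5 mL/dL
VO2 = CO * (CaO2-CvO2) * 10 dL/L
VO2 = 7.008 * 3.5 * 10
VO2 = 245.3 mL/min


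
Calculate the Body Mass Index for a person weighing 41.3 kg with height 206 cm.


BMI = weight / height^2
height = 206 cm = 2.06 m
BMI = 41.3 / 2.06^2
BMI = 9.732 kg/m^2


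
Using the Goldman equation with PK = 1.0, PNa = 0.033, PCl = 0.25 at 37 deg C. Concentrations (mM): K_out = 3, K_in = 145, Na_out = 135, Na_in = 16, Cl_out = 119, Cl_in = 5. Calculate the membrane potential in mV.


Vm = (RT/F)*ln((PK*Ko + PNa*Nao + PCl*Cli)/(PK*Ki + PNa*Nai + PCl*Clo))
Numer = 8.705, Denom = 175.278
Vm = -80.24 mV


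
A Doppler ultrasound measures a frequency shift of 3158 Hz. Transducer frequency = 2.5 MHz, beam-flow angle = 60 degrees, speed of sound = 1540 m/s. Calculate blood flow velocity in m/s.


v = fd * c / (2 * f0 * cos(theta))
v = 3158 * 1540 / (2 * 2.5000e+06 * cos(60))
v = 1.945 m/s


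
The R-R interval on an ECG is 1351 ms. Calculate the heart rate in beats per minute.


HR = 60 / RR_interval(s)
RR = 1351 ms = 1.351 s
HR = 60 / 1.351 = 44.41 bpm


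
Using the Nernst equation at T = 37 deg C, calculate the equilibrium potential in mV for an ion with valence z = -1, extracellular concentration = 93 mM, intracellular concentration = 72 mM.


E = (RT/(zF)) * ln(C_out/C_in)
T = 37 + 273.15 = 310.15 K
E = (8.314 * 310.15 / (-1 * 96485)) * ln(93/72)
E = -6.84 mV


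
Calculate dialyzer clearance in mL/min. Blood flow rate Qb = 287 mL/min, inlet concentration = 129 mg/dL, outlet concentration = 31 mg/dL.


K = Qb * (Cb_in - Cb_out) / Cb_in
K = 287 * (129 - 31) / 129
K = 218 mL/min


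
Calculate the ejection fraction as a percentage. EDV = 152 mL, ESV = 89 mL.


SV = EDV - ESV = 152 - 89 = 63 mL
EF = SV/EDV * 100 = 63/152 * 100
EF = 41.45%


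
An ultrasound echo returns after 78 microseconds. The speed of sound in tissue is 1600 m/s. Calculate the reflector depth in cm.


depth = c * t / 2
t = 78 us = 7.8000e-05 s
depth = 1600 * 7.8000e-05 / 2
depth = 0.0624 m = 6.24 cm


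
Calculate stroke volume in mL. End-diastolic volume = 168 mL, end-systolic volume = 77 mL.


SV = EDV - ESV
SV = 168 - 77
SV = 91 mL


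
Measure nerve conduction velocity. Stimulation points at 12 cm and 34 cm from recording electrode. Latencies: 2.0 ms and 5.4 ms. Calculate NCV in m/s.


Distance = (34 - 12) / 100 = 0.22 m
dt = (5.4 - 2.0) / 1000 = 0.0034 s
NCV = dist / dt = 64.71 m/s


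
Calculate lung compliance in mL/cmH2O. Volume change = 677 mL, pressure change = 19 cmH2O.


C = dV / dP
C = 677 / 19
C = 35.63 mL/cmH2O


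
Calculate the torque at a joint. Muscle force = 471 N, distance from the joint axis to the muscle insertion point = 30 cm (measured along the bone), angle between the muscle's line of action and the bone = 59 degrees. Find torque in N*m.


Torque = F * d * sin(theta)   (moment arm = d*sin(theta))
d = 30 cm = 0.3 m
Torque = 471 * 0.3 * sin(59)
Torque = 121.1 N*m


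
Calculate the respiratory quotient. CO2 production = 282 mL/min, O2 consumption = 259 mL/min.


RQ = VCO2 / VO2
RQ = 282 / 259
RQ = 1.089


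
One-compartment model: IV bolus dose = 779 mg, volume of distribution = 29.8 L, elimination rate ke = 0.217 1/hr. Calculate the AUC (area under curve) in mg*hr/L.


C0 = Dose/Vd = 779/29.8 = 26.1409 mg/L
AUC = C0/ke = 26.1409/0.217
AUC = 120.5 mg*hr/L


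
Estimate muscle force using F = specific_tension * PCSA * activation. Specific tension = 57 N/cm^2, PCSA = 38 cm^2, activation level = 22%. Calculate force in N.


F = sigma * PCSA * activation
F = 57 * 38 * 0.22
F = 476.5 N


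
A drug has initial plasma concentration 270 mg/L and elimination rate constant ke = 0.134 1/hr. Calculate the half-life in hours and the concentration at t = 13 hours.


t_half = ln(2) / ke = 0.693147 / 0.134 = 5.173 hr
C(t) = C0 * exp(-ke*t) = 270 * exp(-0.134*13)
C(13) = 47.3 mg/L


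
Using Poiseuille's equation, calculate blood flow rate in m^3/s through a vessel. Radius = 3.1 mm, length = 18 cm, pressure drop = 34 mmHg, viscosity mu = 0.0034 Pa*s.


Q = pi*r^4*dP / (8*mu*L)
r = 0.0031 m, L = 0.18 m
dP = 34 mmHg = 4532.948 Pa
Q = 2.6862e-04 m^3/s


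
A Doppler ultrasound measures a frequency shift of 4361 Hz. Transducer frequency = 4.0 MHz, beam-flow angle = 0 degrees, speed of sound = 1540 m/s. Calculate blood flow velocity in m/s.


v = fd * c / (2 * f0 * cos(theta))
v = 4361 * 1540 / (2 * 4.0000e+06 * cos(0))
v = 0.8395 m/s


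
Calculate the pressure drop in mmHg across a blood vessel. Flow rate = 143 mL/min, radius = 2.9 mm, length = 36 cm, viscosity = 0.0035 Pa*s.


dP = 8*mu*L*Q / (pi*r^4)
Q = 143 mL/min = 2.38333e-06 m^3/s
dP = 108.119 Pa = 108.119 / 133.322 mmHg = 0.811 mmHg


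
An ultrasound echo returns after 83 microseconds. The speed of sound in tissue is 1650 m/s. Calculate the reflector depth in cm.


depth = c * t / 2
t = 83 us = 8.3000e-05 s
depth = 1650 * 8.3000e-05 / 2
depth = 0.068475 m = 6.8475 cm


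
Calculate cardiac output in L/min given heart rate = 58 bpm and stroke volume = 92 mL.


CO = HR * SV
CO = 58 * 92 / 1000
CO = 5.336 L/min


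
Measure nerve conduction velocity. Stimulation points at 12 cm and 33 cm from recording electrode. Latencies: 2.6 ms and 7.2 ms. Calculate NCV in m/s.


Distance = (33 - 12) / 100 = 0.21 m
dt = (7.2 - 2.6) / 1000 = 0.0046 s
NCV = dist / dt = 45.65 m/s


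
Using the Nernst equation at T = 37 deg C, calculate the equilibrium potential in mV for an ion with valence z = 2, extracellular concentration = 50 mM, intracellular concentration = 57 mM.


E = (RT/(zF)) * ln(C_out/C_in)
T = 37 + 273.15 = 310.15 K
E = (8.314 * 310.15 / (2 * 96485)) * ln(50/57)
E = -1.751 mV


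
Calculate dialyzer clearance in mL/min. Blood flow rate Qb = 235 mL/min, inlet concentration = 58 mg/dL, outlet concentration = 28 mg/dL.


K = Qb * (Cb_in - Cb_out) / Cb_in
K = 235 * (58 - 28) / 58
K = 121.6 mL/min


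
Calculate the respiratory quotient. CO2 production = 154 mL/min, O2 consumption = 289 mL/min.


RQ = VCO2 / VO2
RQ = 154 / 289
RQ = 0.5329


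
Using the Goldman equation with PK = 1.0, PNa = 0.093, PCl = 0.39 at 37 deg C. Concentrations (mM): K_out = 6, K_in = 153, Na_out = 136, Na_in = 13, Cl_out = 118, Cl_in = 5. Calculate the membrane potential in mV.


Vm = (RT/F)*ln((PK*Ko + PNa*Nao + PCl*Cli)/(PK*Ki + PNa*Nai + PCl*Clo))
Numer = 20.598, Denom = 200.229
Vm = -60.78 mV


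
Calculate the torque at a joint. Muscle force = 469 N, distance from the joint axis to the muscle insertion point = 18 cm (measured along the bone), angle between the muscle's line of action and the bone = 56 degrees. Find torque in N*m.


Torque = F * d * sin(theta)   (moment arm = d*sin(theta))
d = 18 cm = 0.18 m
Torque = 469 * 0.18 * sin(56)
Torque = 69.99 N*m


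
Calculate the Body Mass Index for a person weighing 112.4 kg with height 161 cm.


BMI = weight / height^2
height = 161 cm = 1.61 m
BMI = 112.4 / 1.61^2
BMI = 43.36 kg/m^2


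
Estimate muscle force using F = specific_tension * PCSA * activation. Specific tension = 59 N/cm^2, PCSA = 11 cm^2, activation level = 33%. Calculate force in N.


F = sigma * PCSA * activation
F = 59 * 11 * 0.33
F = 214.2 N


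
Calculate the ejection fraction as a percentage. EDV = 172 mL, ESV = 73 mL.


SV = EDV - ESV = 172 - 73 = 99 mL
EF = SV/EDV * 100 = 99/172 * 100
EF = 57.56%


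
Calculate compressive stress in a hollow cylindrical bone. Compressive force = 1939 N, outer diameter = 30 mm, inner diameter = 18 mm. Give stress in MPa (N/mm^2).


A = pi*(r_o^2 - r_i^2)
r_o = 15 mm, r_i = 9 mm
A = 452.389 mm^2
sigma = F/A = 1939 / 452.389
sigma = 4.286 MPa


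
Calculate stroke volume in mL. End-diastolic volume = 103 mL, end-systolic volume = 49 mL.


SV = EDV - ESV
SV = 103 - 49
SV = 54 mL


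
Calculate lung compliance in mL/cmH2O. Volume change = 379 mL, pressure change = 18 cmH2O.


C = dV / dP
C = 379 / 18
C = 21.06 mL/cmH2O


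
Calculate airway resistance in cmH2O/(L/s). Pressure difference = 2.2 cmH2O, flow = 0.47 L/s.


R = dP / flow
R = 2.2 / 0.47
R = 4.681 cmH2O/(L/s)


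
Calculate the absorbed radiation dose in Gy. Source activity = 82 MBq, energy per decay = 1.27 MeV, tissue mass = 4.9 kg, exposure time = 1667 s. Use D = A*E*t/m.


A = 82 MBq = 8.2000e+07 Bq
E = 1.27 MeV = 2.03454e-13 J
D = A*E*t/m = 8.2000e+07*2.03454e-13*1667/4.9
D = 0.005676 Gy


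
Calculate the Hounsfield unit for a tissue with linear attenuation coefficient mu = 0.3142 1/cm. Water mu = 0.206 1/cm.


HU = ((mu_tissue - mu_water) / mu_water) * 1000
HU = ((0.3142 - 0.206) / 0.206) * 1000
HU = 525.2


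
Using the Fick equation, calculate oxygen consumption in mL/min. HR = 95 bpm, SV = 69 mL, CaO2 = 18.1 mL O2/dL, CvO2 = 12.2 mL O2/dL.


CO = HR*SV = 95*69/1000 = 6.555 L/min
a-v O2 diff = 18.1 - 12.2 = 5.9 mL/dL
VO2 = CO * (CaO2-CvO2) * 10 dL/L
VO2 = 6.555 * 5.9 * 10
VO2 = 386.7 mL/min


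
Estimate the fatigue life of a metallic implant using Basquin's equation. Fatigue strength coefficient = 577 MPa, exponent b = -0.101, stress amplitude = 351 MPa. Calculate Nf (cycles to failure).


sigma_a = sigma_f' * (2Nf)^b
2Nf = (sigma_a/sigma_f')^(1/b)
2Nf = (351/577)^(1/-0.101)
2Nf = 137.18727
Nf = 68.59


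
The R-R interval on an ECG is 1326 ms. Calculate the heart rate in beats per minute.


HR = 60 / RR_interval(s)
RR = 1326 ms = 1.326 s
HR = 60 / 1.326 = 45.25 bpm


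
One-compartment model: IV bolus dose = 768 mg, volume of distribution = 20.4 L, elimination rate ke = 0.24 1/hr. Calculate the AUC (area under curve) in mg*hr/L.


C0 = Dose/Vd = 768/20.4 = 37.6471 mg/L
AUC = C0/ke = 37.6471/0.24
AUC = 156.9 mg*hr/L


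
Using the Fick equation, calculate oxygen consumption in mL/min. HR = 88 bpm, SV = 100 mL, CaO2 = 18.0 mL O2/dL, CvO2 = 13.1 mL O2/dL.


CO = HR*SV = 88*100/1000 = 8.8 L/min
a-v O2 diff = 18.0 - 13.1 = 4.9 mL/dL
VO2 = CO * (CaO2-CvO2) * 10 dL/L
VO2 = 8.8 * 4.9 * 10
VO2 = 431.2 mL/min


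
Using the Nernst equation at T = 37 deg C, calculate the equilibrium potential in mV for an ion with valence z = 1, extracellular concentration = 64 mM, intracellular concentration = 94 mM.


E = (RT/(zF)) * ln(C_out/C_in)
T = 37 + 273.15 = 310.15 K
E = (8.314 * 310.15 / (1 * 96485)) * ln(64/94)
E = -10.27 mV


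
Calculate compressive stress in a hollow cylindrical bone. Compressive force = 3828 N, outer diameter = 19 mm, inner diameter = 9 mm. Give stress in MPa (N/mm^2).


A = pi*(r_o^2 - r_i^2)
r_o = 9.5 mm, r_i = 4.5 mm
A = 219.911 mm^2
sigma = F/A = 3828 / 219.911
sigma = 17.41 MPa


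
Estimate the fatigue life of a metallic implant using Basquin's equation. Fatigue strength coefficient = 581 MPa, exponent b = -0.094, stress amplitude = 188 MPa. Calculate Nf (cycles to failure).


sigma_a = sigma_f' * (2Nf)^b
2Nf = (sigma_a/sigma_f')^(1/b)
2Nf = (188/581)^(1/-0.094)
2Nf = 163290.33
Nf = 8.165e+04


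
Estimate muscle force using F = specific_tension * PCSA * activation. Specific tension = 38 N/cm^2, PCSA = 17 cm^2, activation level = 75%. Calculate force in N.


F = sigma * PCSA * activation
F = 38 * 17 * 0.75
F = 484.5 N


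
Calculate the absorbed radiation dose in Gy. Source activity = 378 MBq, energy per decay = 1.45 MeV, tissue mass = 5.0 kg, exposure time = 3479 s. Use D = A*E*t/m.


A = 378 MBq = 3.7800e+08 Bq
E = 1.45 MeV = 2.3229e-13 J
D = A*E*t/m = 3.7800e+08*2.3229e-13*3479/5.0
D = 0.0611 Gy


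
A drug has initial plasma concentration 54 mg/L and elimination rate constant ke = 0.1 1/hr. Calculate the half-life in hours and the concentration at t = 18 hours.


t_half = ln(2) / ke = 0.693147 / 0.1 = 6.931 hr
C(t) = C0 * exp(-ke*t) = 54 * exp(-0.1*18)
C(18) = 8.926 mg/L


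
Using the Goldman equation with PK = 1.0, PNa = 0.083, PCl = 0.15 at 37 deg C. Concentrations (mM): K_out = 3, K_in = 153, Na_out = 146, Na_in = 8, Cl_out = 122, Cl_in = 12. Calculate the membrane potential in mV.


Vm = (RT/F)*ln((PK*Ko + PNa*Nao + PCl*Cli)/(PK*Ki + PNa*Nai + PCl*Clo))
Numer = 16.918, Denom = 171.964
Vm = -61.97 mV


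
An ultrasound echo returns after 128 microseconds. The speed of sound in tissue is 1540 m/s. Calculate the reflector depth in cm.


depth = c * t / 2
t = 128 us = 1.2800e-04 s
depth = 1540 * 1.2800e-04 / 2
depth = 0.09856 m = 9.856 cm


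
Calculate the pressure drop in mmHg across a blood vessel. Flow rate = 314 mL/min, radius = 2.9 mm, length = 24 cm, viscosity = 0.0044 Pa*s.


dP = 8*mu*L*Q / (pi*r^4)
Q = 314 mL/min = 5.23333e-06 m^3/s
dP = 198.971 Pa = 198.971 / 133.322 mmHg = 1.492 mmHg


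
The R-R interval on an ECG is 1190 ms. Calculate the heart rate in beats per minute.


HR = 60 / RR_interval(s)
RR = 1190 ms = 1.19 s
HR = 60 / 1.19 = 50.42 bpm


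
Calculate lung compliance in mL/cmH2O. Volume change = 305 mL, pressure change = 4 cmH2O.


C = dV / dP
C = 305 / 4
C = 76.25 mL/cmH2O
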